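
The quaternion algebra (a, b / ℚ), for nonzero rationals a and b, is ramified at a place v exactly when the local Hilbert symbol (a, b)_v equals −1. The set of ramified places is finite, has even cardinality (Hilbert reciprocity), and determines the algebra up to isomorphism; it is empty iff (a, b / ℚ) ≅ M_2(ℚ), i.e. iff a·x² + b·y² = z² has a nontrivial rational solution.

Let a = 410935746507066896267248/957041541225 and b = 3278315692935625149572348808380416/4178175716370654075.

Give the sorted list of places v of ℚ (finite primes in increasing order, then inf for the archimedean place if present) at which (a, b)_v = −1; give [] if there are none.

[19, 23]

Mod squares: a ≡ 943, b ≡ 2311293. Check v ∈ {∞, 2, 3, 5, 7, 11, 13, 17, 19, 23, 31, 41, 43, 47}.
v=3: a=3^-2·(≡1), b=3^-1·(≡1) mod 3; (1|3)=+1, (1|3)=+1; (−1)^{-2·-1·1}·(+1)^-1·(+1)^-2 = +1.
v=17: a=17^4·(≡9), b=17^6·(≡10) mod 17; (9|17)=+1, (10|17)=-1; (−1)^{4·6·8}·(+1)^6·(-1)^4 = +1.
v=2: v_2(a)=4, v_2(b)=14; units ≡ 7, 5 (mod 8); ε·ε+αω+βω = 1·0+4·1+14·0 ≡ 0  ⇒  (a,b)_2 = +1.
v=7: a=7^-4·(≡5), b=7^-6·(≡3) mod 7; (5|7)=-1, (3|7)=-1; (−1)^{-4·-6·3}·(-1)^-6·(-1)^-4 = +1.
v=23: a=23^3·(≡13), b=23^3·(≡9) mod 23; (13|23)=+1, (9|23)=+1; (−1)^{3·3·11}·(+1)^3·(+1)^3 = -1.
v=∞: 943 > 0 and 2311293 > 0  ⇒  (a,b)_∞ = +1.
v=41: a=41^1·(≡8), b=41^1·(≡23) mod 41; (8|41)=+1, (23|41)=+1; (−1)^{1·1·20}·(+1)^1·(+1)^1 = +1.
v=19: a=19^2·(≡2), b=19^5·(≡16) mod 19; (2|19)=-1, (16|19)=+1; (−1)^{2·5·9}·(-1)^5·(+1)^2 = -1.
v=13: a=13^0·(≡6), b=13^2·(≡12) mod 13; (6|13)=-1, (12|13)=+1; (−1)^{0·2·6}·(-1)^2·(+1)^0 = +1.
v=31: a=31^4·(≡27), b=31^4·(≡29) mod 31; (27|31)=-1, (29|31)=-1; (−1)^{4·4·15}·(-1)^4·(-1)^4 = +1.
v=47: a=47^0·(≡4), b=47^-2·(≡18) mod 47; (4|47)=+1, (18|47)=+1; (−1)^{0·-2·23}·(+1)^-2·(+1)^0 = +1.
v=43: a=43^2·(≡13), b=43^1·(≡10) mod 43; (13|43)=+1, (10|43)=+1; (−1)^{2·1·21}·(+1)^1·(+1)^2 = +1.
v=5: a=5^-2·(≡2), b=5^-2·(≡2) mod 5; (2|5)=-1, (2|5)=-1; (−1)^{-2·-2·2}·(-1)^-2·(-1)^-2 = +1.
v=11: a=11^-6·(≡2), b=11^-8·(≡8) mod 11; (2|11)=-1, (8|11)=-1; (−1)^{-6·-8·5}·(-1)^-8·(-1)^-6 = +1.
Ram(943, 2311293) = {19, 23}; no ℚ_19-point on the conic.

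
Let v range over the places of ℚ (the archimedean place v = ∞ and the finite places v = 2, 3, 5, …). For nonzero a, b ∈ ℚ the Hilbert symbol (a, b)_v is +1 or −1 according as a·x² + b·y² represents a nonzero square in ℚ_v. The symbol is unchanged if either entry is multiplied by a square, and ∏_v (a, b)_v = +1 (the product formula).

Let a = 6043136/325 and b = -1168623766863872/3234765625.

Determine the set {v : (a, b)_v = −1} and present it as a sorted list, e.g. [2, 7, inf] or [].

[2, 13, 29, 37]

(a, b) ≡ (306878, -2) mod (ℚ^×)²; places V = {2, 5, 7, 11, 13, 29, 37, ∞}.
(a,b)_37: α=1, u≡8; β=2, v≡18 (mod 37); (8|37)=-1, (18|37)=-1; sign (−1)^0·-1^2·-1^1 = -1.
(a,b)_∞: sgn(306878)=+, sgn(-2)=−, so +1.
(a,b)_7: α=0, u≡5; β=-2, v≡6 (mod 7); (5|7)=-1, (6|7)=-1; sign (−1)^0·-1^-2·-1^0 = +1.
(a,b)_29: α=1, u≡8; β=2, v≡11 (mod 29); (8|29)=-1, (11|29)=-1; sign (−1)^0·-1^2·-1^1 = -1.
(a,b)_5: α=-2, u≡2; β=-8, v≡3 (mod 5); (2|5)=-1, (3|5)=-1; sign (−1)^0·-1^-8·-1^-2 = +1.
(a,b)_11: α=1, u≡6; β=2, v≡3 (mod 11); (6|11)=-1, (3|11)=+1; sign (−1)^0·-1^2·+1^1 = +1.
(a,b)_2: α=9, β=23; u≡7, v≡7 (mod 8); ε(u)ε(v)=1·1, αω(v)=9·0, βω(u)=23·0; sum ≡ 1  ⇒  -1.
(a,b)_13: α=-1, u≡5; β=-2, v≡11 (mod 13); (5|13)=-1, (11|13)=-1; sign (−1)^0·-1^-2·-1^-1 = -1.
(306878, -2 / ℚ) ramifies at {2, 13, 29, 37}: a division algebra.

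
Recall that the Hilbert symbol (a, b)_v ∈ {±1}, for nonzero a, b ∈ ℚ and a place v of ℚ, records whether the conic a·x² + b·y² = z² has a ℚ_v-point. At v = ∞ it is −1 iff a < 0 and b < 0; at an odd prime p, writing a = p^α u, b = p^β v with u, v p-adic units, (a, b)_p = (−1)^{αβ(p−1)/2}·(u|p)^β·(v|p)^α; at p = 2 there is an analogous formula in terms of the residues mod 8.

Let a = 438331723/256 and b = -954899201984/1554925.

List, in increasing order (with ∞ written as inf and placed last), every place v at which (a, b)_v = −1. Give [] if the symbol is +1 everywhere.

Mod squares: a ≡ 521203, b ≡ -184667. Check v ∈ {∞, 2, 5, 7, 13, 17, 19, 23, 29, 31, 37, 41, 43}.
v=∞: 521203 > 0 and -184667 < 0  ⇒  (a,b)_∞ = +1.
v=5: a=5^0·(≡3), b=5^-2·(≡3) mod 5; (3|5)=-1, (3|5)=-1; (−1)^{0·-2·2}·(-1)^-2·(-1)^0 = +1.
v=43: a=43^1·(≡17), b=43^0·(≡7) mod 43; (17|43)=+1, (7|43)=-1; (−1)^{1·0·21}·(+1)^0·(-1)^1 = -1.
v=17: a=17^1·(≡13), b=17^0·(≡16) mod 17; (13|17)=+1, (16|17)=+1; (−1)^{1·0·8}·(+1)^0·(+1)^1 = +1.
v=23: a=23^1·(≡3), b=23^1·(≡11) mod 23; (3|23)=+1, (11|23)=-1; (−1)^{1·1·11}·(+1)^1·(-1)^1 = +1.
v=41: a=41^0·(≡19), b=41^-2·(≡6) mod 41; (19|41)=-1, (6|41)=-1; (−1)^{0·-2·20}·(-1)^-2·(-1)^0 = +1.
v=19: a=19^0·(≡12), b=19^2·(≡15) mod 19; (12|19)=-1, (15|19)=-1; (−1)^{0·2·9}·(-1)^2·(-1)^0 = +1.
v=37: a=37^0·(≡33), b=37^-1·(≡27) mod 37; (33|37)=+1, (27|37)=+1; (−1)^{0·-1·18}·(+1)^-1·(+1)^0 = +1.
v=13: a=13^0·(≡7), b=13^2·(≡7) mod 13; (7|13)=-1, (7|13)=-1; (−1)^{0·2·6}·(-1)^2·(-1)^0 = +1.
v=31: a=31^1·(≡21), b=31^1·(≡23) mod 31; (21|31)=-1, (23|31)=-1; (−1)^{1·1·15}·(-1)^1·(-1)^1 = -1.
v=29: a=29^2·(≡26), b=29^0·(≡28) mod 29; (26|29)=-1, (28|29)=+1; (−1)^{2·0·14}·(-1)^0·(+1)^2 = +1.
v=2: v_2(a)=-8, v_2(b)=6; units ≡ 3, 5 (mod 8); ε·ε+αω+βω = 1·0+-8·1+6·1 ≡ 0  ⇒  (a,b)_2 = +1.
v=7: a=7^0·(≡1), b=7^3·(≡4) mod 7; (1|7)=+1, (4|7)=+1; (−1)^{0·3·3}·(+1)^3·(+1)^0 = +1.
(521203, -184667 / ℚ) ramifies at {31, 43}: a division algebra.

[31, 43]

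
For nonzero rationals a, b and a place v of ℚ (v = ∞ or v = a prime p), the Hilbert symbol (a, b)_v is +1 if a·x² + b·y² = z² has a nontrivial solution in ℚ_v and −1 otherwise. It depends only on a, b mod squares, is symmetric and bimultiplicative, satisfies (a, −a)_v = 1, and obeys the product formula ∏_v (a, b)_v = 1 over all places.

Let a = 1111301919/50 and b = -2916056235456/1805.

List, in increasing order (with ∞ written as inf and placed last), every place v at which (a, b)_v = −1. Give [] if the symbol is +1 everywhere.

(a, b) ≡ (29822, -3056755) mod (ℚ^×)²; places V = {2, 3, 5, 7, 13, 19, 31, 37, 41, ∞}.
(a,b)_41: α=0, u≡13; β=1, v≡15 (mod 41); (13|41)=-1, (15|41)=-1; sign (−1)^0·-1^1·-1^0 = -1.
(a,b)_37: α=1, u≡8; β=1, v≡35 (mod 37); (8|37)=-1, (35|37)=-1; sign (−1)^0·-1^1·-1^1 = +1.
(a,b)_2: α=-1, β=6; u≡7, v≡5 (mod 8); ε(u)ε(v)=1·0, αω(v)=-1·1, βω(u)=6·0; sum ≡ 1  ⇒  -1.
(a,b)_5: α=-2, u≡2; β=-1, v≡4 (mod 5); (2|5)=-1, (4|5)=+1; sign (−1)^0·-1^-1·+1^-2 = -1.
(a,b)_31: α=1, u≡14; β=1, v≡15 (mod 31); (14|31)=+1, (15|31)=-1; sign (−1)^1·+1^1·-1^1 = +1.
(a,b)_∞: sgn(29822)=+, sgn(-3056755)=−, so +1.
(a,b)_7: α=2, u≡2; β=2, v≡5 (mod 7); (2|7)=+1, (5|7)=-1; sign (−1)^0·+1^2·-1^2 = +1.
(a,b)_19: α=0, u≡9; β=-2, v≡10 (mod 19); (9|19)=+1, (10|19)=-1; sign (−1)^0·+1^-2·-1^0 = +1.
(a,b)_3: α=2, u≡2; β=2, v≡2 (mod 3); (2|3)=-1, (2|3)=-1; sign (−1)^0·-1^2·-1^2 = +1.
(a,b)_13: α=3, u≡8; β=3, v≡3 (mod 13); (8|13)=-1, (3|13)=+1; sign (−1)^0·-1^3·+1^3 = -1.
|Ram(29822, -3056755)| = 4, even; anisotropic at {2, 5, 13, 41}.

[2, 5, 13, 41]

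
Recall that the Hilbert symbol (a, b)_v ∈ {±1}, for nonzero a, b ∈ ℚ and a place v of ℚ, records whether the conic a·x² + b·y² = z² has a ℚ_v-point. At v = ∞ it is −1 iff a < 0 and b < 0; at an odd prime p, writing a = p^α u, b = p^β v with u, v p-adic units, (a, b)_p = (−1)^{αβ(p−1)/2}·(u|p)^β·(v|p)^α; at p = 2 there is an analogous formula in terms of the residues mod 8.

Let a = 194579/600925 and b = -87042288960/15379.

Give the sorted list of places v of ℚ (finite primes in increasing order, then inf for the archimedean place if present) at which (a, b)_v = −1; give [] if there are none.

[3, 5, 7, 11]

(a, b) ≡ (143, -15015) mod (ℚ^×)²; places V = {2, 3, 5, 7, 11, 13, 19, 29, 43, ∞}.
(a,b)_∞: sgn(143)=+, sgn(-15015)=−, so +1.
(a,b)_7: α=2, u≡3; β=-1, v≡4 (mod 7); (3|7)=-1, (4|7)=+1; sign (−1)^0·-1^-1·+1^2 = -1.
(a,b)_3: α=0, u≡2; β=5, v≡2 (mod 3); (2|3)=-1, (2|3)=-1; sign (−1)^0·-1^5·-1^0 = -1.
(a,b)_29: α=0, u≡12; β=2, v≡23 (mod 29); (12|29)=-1, (23|29)=+1; sign (−1)^0·-1^2·+1^0 = +1.
(a,b)_43: α=-2, u≡36; β=0, v≡9 (mod 43); (36|43)=+1, (9|43)=+1; sign (−1)^0·+1^0·+1^-2 = +1.
(a,b)_2: α=0, β=6; u≡7, v≡1 (mod 8); ε(u)ε(v)=1·0, αω(v)=0·0, βω(u)=6·0; sum ≡ 0  ⇒  +1.
(a,b)_11: α=1, u≡2; β=3, v≡6 (mod 11); (2|11)=-1, (6|11)=-1; sign (−1)^1·-1^3·-1^1 = -1.
(a,b)_19: α=2, u≡18; β=0, v≡2 (mod 19); (18|19)=-1, (2|19)=-1; sign (−1)^0·-1^0·-1^2 = +1.
(a,b)_5: α=-2, u≡2; β=1, v≡2 (mod 5); (2|5)=-1, (2|5)=-1; sign (−1)^0·-1^1·-1^-2 = -1.
(a,b)_13: α=-1, u≡6; β=-3, v≡7 (mod 13); (6|13)=-1, (7|13)=-1; sign (−1)^0·-1^-3·-1^-1 = +1.
|Ram(143, -15015)| = 4, even; anisotropic at {3, 5, 7, 11}.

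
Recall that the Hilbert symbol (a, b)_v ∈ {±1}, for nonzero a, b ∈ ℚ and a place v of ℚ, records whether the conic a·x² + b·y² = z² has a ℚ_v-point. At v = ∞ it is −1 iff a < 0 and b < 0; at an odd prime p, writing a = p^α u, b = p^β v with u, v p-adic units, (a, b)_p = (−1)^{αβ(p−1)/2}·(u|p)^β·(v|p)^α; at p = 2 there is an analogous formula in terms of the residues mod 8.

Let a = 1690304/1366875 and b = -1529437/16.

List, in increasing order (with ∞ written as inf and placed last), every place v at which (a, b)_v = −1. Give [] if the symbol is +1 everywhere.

Mod squares: a ≡ 33, b ≡ -13. Check v ∈ {∞, 2, 3, 5, 7, 11, 13}.
v=11: a=11^1·(≡4), b=11^0·(≡5) mod 11; (4|11)=+1, (5|11)=+1; (−1)^{1·0·5}·(+1)^0·(+1)^1 = +1.
v=3: a=3^-7·(≡2), b=3^0·(≡2) mod 3; (2|3)=-1, (2|3)=-1; (−1)^{-7·0·1}·(-1)^0·(-1)^-7 = -1.
v=13: a=13^0·(≡6), b=13^1·(≡9) mod 13; (6|13)=-1, (9|13)=+1; (−1)^{0·1·6}·(-1)^1·(+1)^0 = -1.
v=2: v_2(a)=6, v_2(b)=-4; units ≡ 1, 3 (mod 8); ε·ε+αω+βω = 0·1+6·1+-4·0 ≡ 0  ⇒  (a,b)_2 = +1.
v=∞: 33 > 0 and -13 < 0  ⇒  (a,b)_∞ = +1.
v=5: a=5^-4·(≡2), b=5^0·(≡3) mod 5; (2|5)=-1, (3|5)=-1; (−1)^{-4·0·2}·(-1)^0·(-1)^-4 = +1.
v=7: a=7^4·(≡3), b=7^6·(≡4) mod 7; (3|7)=-1, (4|7)=+1; (−1)^{4·6·3}·(-1)^6·(+1)^4 = +1.
(33, -13 / ℚ) ramifies at {3, 13}: a division algebra.

[3, 13]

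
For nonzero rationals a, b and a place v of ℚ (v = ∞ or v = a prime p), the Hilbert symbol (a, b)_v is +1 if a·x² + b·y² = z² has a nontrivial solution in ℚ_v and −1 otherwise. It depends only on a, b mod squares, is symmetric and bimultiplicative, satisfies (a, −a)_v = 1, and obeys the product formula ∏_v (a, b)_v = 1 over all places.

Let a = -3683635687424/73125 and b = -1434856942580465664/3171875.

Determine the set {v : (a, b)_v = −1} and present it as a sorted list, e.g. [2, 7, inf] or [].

Mod squares: a ≡ -96621707, b ≡ -124033. Check v ∈ {∞, 2, 3, 5, 7, 11, 13, 19, 29, 41, 47}.
v=13: a=13^-1·(≡1), b=13^1·(≡9) mod 13; (1|13)=+1, (9|13)=+1; (−1)^{-1·1·6}·(+1)^1·(+1)^-1 = +1.
v=3: a=3^-2·(≡1), b=3^10·(≡2) mod 3; (1|3)=+1, (2|3)=-1; (−1)^{-2·10·1}·(+1)^10·(-1)^-2 = +1.
v=2: v_2(a)=12, v_2(b)=16; units ≡ 5, 7 (mod 8); ε·ε+αω+βω = 0·1+12·0+16·1 ≡ 0  ⇒  (a,b)_2 = +1.
v=47: a=47^1·(≡31), b=47^1·(≡38) mod 47; (31|47)=-1, (38|47)=-1; (−1)^{1·1·23}·(-1)^1·(-1)^1 = -1.
v=5: a=5^-4·(≡3), b=5^-6·(≡2) mod 5; (3|5)=-1, (2|5)=-1; (−1)^{-4·-6·2}·(-1)^-6·(-1)^-4 = +1.
v=7: a=7^1·(≡5), b=7^-1·(≡6) mod 7; (5|7)=-1, (6|7)=-1; (−1)^{1·-1·3}·(-1)^-1·(-1)^1 = -1.
v=∞: -96621707 < 0 and -124033 < 0  ⇒  (a,b)_∞ = -1.
v=19: a=19^1·(≡11), b=19^2·(≡8) mod 19; (11|19)=+1, (8|19)=-1; (−1)^{1·2·9}·(+1)^2·(-1)^1 = -1.
v=29: a=29^1·(≡15), b=29^-1·(≡11) mod 29; (15|29)=-1, (11|29)=-1; (−1)^{1·-1·14}·(-1)^-1·(-1)^1 = +1.
v=41: a=41^1·(≡27), b=41^2·(≡33) mod 41; (27|41)=-1, (33|41)=+1; (−1)^{1·2·20}·(-1)^2·(+1)^1 = +1.
v=11: a=11^2·(≡4), b=11^0·(≡5) mod 11; (4|11)=+1, (5|11)=+1; (−1)^{2·0·5}·(+1)^0·(+1)^2 = +1.
Ram(-96621707, -124033) = {7, 19, 47, ∞}; no ℚ_7-point on the conic.

[7, 19, 47, inf]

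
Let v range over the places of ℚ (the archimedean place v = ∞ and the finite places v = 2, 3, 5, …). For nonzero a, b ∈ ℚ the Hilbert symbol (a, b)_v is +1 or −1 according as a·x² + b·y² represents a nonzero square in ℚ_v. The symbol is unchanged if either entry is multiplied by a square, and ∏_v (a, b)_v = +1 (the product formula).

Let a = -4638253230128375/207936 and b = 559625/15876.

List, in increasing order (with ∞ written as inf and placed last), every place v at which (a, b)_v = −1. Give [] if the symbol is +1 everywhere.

[31, 37]

(a, b) ≡ (-39215, 185) mod (ℚ^×)²; places V = {2, 3, 5, 7, 11, 13, 19, 23, 31, 37, ∞}.
(a,b)_5: α=3, u≡3; β=3, v≡2 (mod 5); (3|5)=-1, (2|5)=-1; sign (−1)^0·-1^3·-1^3 = +1.
(a,b)_23: α=1, u≡20; β=0, v≡2 (mod 23); (20|23)=-1, (2|23)=+1; sign (−1)^0·-1^0·+1^1 = +1.
(a,b)_7: α=0, u≡3; β=-2, v≡5 (mod 7); (3|7)=-1, (5|7)=-1; sign (−1)^0·-1^-2·-1^0 = +1.
(a,b)_37: α=2, u≡31; β=1, v≡22 (mod 37); (31|37)=-1, (22|37)=-1; sign (−1)^0·-1^1·-1^2 = -1.
(a,b)_13: α=4, u≡8; β=0, v≡9 (mod 13); (8|13)=-1, (9|13)=+1; sign (−1)^0·-1^0·+1^4 = +1.
(a,b)_19: α=-2, u≡9; β=0, v≡12 (mod 19); (9|19)=+1, (12|19)=-1; sign (−1)^0·+1^0·-1^-2 = +1.
(a,b)_2: α=-6, β=-2; u≡1, v≡1 (mod 8); ε(u)ε(v)=0·0, αω(v)=-6·0, βω(u)=-2·0; sum ≡ 0  ⇒  +1.
(a,b)_11: α=3, u≡8; β=2, v≡9 (mod 11); (8|11)=-1, (9|11)=+1; sign (−1)^0·-1^2·+1^3 = +1.
(a,b)_∞: sgn(-39215)=−, sgn(185)=+, so +1.
(a,b)_31: α=1, u≡15; β=0, v≡11 (mod 31); (15|31)=-1, (11|31)=-1; sign (−1)^0·-1^0·-1^1 = -1.
(a,b)_3: α=-2, u≡1; β=-4, v≡2 (mod 3); (1|3)=+1, (2|3)=-1; sign (−1)^0·+1^-4·-1^-2 = +1.
|Ram(-39215, 185)| = 2, even; anisotropic at {31, 37}.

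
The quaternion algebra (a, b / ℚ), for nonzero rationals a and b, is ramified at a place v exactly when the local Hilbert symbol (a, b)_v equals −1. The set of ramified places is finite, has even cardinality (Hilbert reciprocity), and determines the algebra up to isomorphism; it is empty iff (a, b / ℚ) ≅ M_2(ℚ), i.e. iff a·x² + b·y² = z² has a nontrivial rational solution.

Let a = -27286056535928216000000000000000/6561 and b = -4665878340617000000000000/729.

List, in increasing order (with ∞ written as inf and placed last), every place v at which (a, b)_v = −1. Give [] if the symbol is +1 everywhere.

(a, b) ≡ (-31914352535, -8731697) mod (ℚ^×)²; places V = {2, 3, 5, 13, 17, 19, 23, 29, 43, 53, ∞}.
(a,b)_3: α=-8, u≡1; β=-6, v≡1 (mod 3); (1|3)=+1, (1|3)=+1; sign (−1)^0·+1^-6·+1^-8 = +1.
(a,b)_43: α=3, u≡36; β=2, v≡7 (mod 43); (36|43)=+1, (7|43)=-1; sign (−1)^0·+1^2·-1^3 = -1.
(a,b)_13: α=1, u≡4; β=1, v≡5 (mod 13); (4|13)=+1, (5|13)=-1; sign (−1)^0·+1^1·-1^1 = -1.
(a,b)_2: α=18, β=12; u≡1, v≡7 (mod 8); ε(u)ε(v)=0·1, αω(v)=18·0, βω(u)=12·0; sum ≡ 0  ⇒  +1.
(a,b)_29: α=1, u≡8; β=1, v≡26 (mod 29); (8|29)=-1, (26|29)=-1; sign (−1)^0·-1^1·-1^1 = +1.
(a,b)_23: α=1, u≡13; β=1, v≡7 (mod 23); (13|23)=+1, (7|23)=-1; sign (−1)^1·+1^1·-1^1 = +1.
(a,b)_5: α=15, u≡2; β=12, v≡2 (mod 5); (2|5)=-1, (2|5)=-1; sign (−1)^0·-1^12·-1^15 = -1.
(a,b)_∞: sgn(-31914352535)=−, sgn(-8731697)=−, so -1.
(a,b)_19: α=1, u≡7; β=1, v≡7 (mod 19); (7|19)=+1, (7|19)=+1; sign (−1)^1·+1^1·+1^1 = -1.
(a,b)_17: α=3, u≡14; β=2, v≡15 (mod 17); (14|17)=-1, (15|17)=+1; sign (−1)^0·-1^2·+1^3 = +1.
(a,b)_53: α=1, u≡33; β=1, v≡9 (mod 53); (33|53)=-1, (9|53)=+1; sign (−1)^0·-1^1·+1^1 = -1.
Ram(-31914352535, -8731697) = {5, 13, 19, 43, 53, ∞}; no ℚ_5-point on the conic.

[5, 13, 19, 43, 53, inf]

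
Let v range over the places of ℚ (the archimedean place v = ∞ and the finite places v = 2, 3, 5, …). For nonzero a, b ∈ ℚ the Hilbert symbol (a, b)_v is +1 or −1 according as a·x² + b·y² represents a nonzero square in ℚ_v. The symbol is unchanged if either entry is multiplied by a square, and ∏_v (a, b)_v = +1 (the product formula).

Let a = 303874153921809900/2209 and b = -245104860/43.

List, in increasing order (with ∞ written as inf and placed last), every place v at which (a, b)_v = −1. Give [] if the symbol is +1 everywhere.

[2, 3, 11, 13]

Mod squares: a ≡ 11, b ≡ -444405. Check v ∈ {∞, 2, 3, 5, 7, 11, 13, 17, 43, 47, 53}.
v=17: a=17^2·(≡12), b=17^0·(≡2) mod 17; (12|17)=-1, (2|17)=+1; (−1)^{2·0·8}·(-1)^0·(+1)^2 = +1.
v=3: a=3^2·(≡2), b=3^1·(≡2) mod 3; (2|3)=-1, (2|3)=-1; (−1)^{2·1·1}·(-1)^1·(-1)^2 = -1.
v=2: v_2(a)=2, v_2(b)=2; units ≡ 3, 3 (mod 8); ε·ε+αω+βω = 1·1+2·1+2·1 ≡ 1  ⇒  (a,b)_2 = -1.
v=53: a=53^2·(≡28), b=53^1·(≡37) mod 53; (28|53)=+1, (37|53)=+1; (−1)^{2·1·26}·(+1)^1·(+1)^2 = +1.
v=13: a=13^2·(≡8), b=13^1·(≡11) mod 13; (8|13)=-1, (11|13)=-1; (−1)^{2·1·6}·(-1)^1·(-1)^2 = -1.
v=7: a=7^0·(≡4), b=7^2·(≡4) mod 7; (4|7)=+1, (4|7)=+1; (−1)^{0·2·3}·(+1)^2·(+1)^0 = +1.
v=47: a=47^-2·(≡22), b=47^0·(≡12) mod 47; (22|47)=-1, (12|47)=+1; (−1)^{-2·0·23}·(-1)^0·(+1)^-2 = +1.
v=5: a=5^2·(≡4), b=5^1·(≡1) mod 5; (4|5)=+1, (1|5)=+1; (−1)^{2·1·2}·(+1)^1·(+1)^2 = +1.
v=11: a=11^3·(≡4), b=11^2·(≡10) mod 11; (4|11)=+1, (10|11)=-1; (−1)^{3·2·5}·(+1)^2·(-1)^3 = -1.
v=∞: 11 > 0 and -444405 < 0  ⇒  (a,b)_∞ = +1.
v=43: a=43^2·(≡17), b=43^-1·(≡42) mod 43; (17|43)=+1, (42|43)=-1; (−1)^{2·-1·21}·(+1)^-1·(-1)^2 = +1.
|Ram(11, -444405)| = 4, even; anisotropic at {2, 3, 11, 13}.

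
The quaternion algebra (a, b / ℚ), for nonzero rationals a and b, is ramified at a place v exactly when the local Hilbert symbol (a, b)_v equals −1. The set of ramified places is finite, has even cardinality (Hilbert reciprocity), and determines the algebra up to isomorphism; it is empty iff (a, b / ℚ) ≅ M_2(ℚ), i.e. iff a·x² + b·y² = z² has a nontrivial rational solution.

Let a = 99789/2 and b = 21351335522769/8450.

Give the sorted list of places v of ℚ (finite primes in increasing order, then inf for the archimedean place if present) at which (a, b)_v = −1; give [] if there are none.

(a, b) ≡ (199578, 8178) mod (ℚ^×)²; places V = {2, 3, 5, 7, 13, 29, 31, 37, 47, ∞}.
(a,b)_∞: sgn(199578)=+, sgn(8178)=+, so +1.
(a,b)_2: α=-1, β=-1; u≡5, v≡1 (mod 8); ε(u)ε(v)=0·0, αω(v)=-1·0, βω(u)=-1·1; sum ≡ 1  ⇒  -1.
(a,b)_13: α=0, u≡7; β=-2, v≡4 (mod 13); (7|13)=-1, (4|13)=+1; sign (−1)^0·-1^-2·+1^0 = +1.
(a,b)_29: α=1, u≡24; β=1, v≡27 (mod 29); (24|29)=+1, (27|29)=-1; sign (−1)^0·+1^1·-1^1 = -1.
(a,b)_3: α=1, u≡1; β=5, v≡2 (mod 3); (1|3)=+1, (2|3)=-1; sign (−1)^1·+1^5·-1^1 = +1.
(a,b)_47: α=0, u≡4; β=1, v≡38 (mod 47); (4|47)=+1, (38|47)=-1; sign (−1)^0·+1^1·-1^0 = +1.
(a,b)_31: α=1, u≡13; β=2, v≡25 (mod 31); (13|31)=-1, (25|31)=+1; sign (−1)^0·-1^2·+1^1 = +1.
(a,b)_7: α=0, u≡2; β=2, v≡4 (mod 7); (2|7)=+1, (4|7)=+1; sign (−1)^0·+1^2·+1^0 = +1.
(a,b)_5: α=0, u≡2; β=-2, v≡3 (mod 5); (2|5)=-1, (3|5)=-1; sign (−1)^0·-1^-2·-1^0 = +1.
(a,b)_37: α=1, u≡35; β=2, v≡34 (mod 37); (35|37)=-1, (34|37)=+1; sign (−1)^0·-1^2·+1^1 = +1.
Ram(199578, 8178) = {2, 29}; no ℚ_2-point on the conic.

[2, 29]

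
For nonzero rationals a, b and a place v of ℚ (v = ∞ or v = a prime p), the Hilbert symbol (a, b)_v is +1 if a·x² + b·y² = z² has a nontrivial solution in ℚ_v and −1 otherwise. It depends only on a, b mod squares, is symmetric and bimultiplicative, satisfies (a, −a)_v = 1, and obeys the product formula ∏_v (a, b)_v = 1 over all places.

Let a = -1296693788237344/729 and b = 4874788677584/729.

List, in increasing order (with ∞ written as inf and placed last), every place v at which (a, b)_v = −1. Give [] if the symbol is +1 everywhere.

[2, 17]

Mod squares: a ≡ -93501394, b ≡ 351509. Check v ∈ {∞, 2, 3, 7, 17, 19, 23, 29, 31}.
v=23: a=23^1·(≡16), b=23^1·(≡20) mod 23; (16|23)=+1, (20|23)=-1; (−1)^{1·1·11}·(+1)^1·(-1)^1 = +1.
v=17: a=17^1·(≡2), b=17^1·(≡6) mod 17; (2|17)=+1, (6|17)=-1; (−1)^{1·1·8}·(+1)^1·(-1)^1 = -1.
v=7: a=7^5·(≡2), b=7^4·(≡4) mod 7; (2|7)=+1, (4|7)=+1; (−1)^{5·4·3}·(+1)^4·(+1)^5 = +1.
v=2: v_2(a)=5, v_2(b)=4; units ≡ 7, 5 (mod 8); ε·ε+αω+βω = 1·0+5·1+4·0 ≡ 1  ⇒  (a,b)_2 = -1.
v=19: a=19^3·(≡17), b=19^2·(≡11) mod 19; (17|19)=+1, (11|19)=+1; (−1)^{3·2·9}·(+1)^2·(+1)^3 = +1.
v=∞: -93501394 < 0 and 351509 > 0  ⇒  (a,b)_∞ = +1.
v=29: a=29^1·(≡6), b=29^1·(≡22) mod 29; (6|29)=+1, (22|29)=+1; (−1)^{1·1·14}·(+1)^1·(+1)^1 = +1.
v=31: a=31^1·(≡2), b=31^1·(≡24) mod 31; (2|31)=+1, (24|31)=-1; (−1)^{1·1·15}·(+1)^1·(-1)^1 = +1.
v=3: a=3^-6·(≡2), b=3^-6·(≡2) mod 3; (2|3)=-1, (2|3)=-1; (−1)^{-6·-6·1}·(-1)^-6·(-1)^-6 = +1.
(-93501394, 351509 / ℚ) ramifies at {2, 17}: a division algebra.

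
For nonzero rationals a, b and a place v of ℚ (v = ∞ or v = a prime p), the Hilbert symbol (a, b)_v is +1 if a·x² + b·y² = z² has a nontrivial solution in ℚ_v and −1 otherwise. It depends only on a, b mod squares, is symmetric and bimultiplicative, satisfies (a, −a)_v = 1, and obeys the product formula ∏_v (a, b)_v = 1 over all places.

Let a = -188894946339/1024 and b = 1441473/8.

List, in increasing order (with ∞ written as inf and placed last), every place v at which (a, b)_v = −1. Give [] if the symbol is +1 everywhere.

Mod squares: a ≡ -11, b ≡ 66. Check v ∈ {∞, 2, 3, 11, 19}.
v=19: a=19^4·(≡3), b=19^2·(≡17) mod 19; (3|19)=-1, (17|19)=+1; (−1)^{4·2·9}·(-1)^2·(+1)^4 = +1.
v=3: a=3^2·(≡1), b=3^1·(≡1) mod 3; (1|3)=+1, (1|3)=+1; (−1)^{2·1·1}·(+1)^1·(+1)^2 = +1.
v=∞: -11 < 0 and 66 > 0  ⇒  (a,b)_∞ = +1.
v=11: a=11^5·(≡8), b=11^3·(≡2) mod 11; (8|11)=-1, (2|11)=-1; (−1)^{5·3·5}·(-1)^3·(-1)^5 = -1.
v=2: v_2(a)=-10, v_2(b)=-3; units ≡ 5, 1 (mod 8); ε·ε+αω+βω = 0·0+-10·0+-3·1 ≡ 1  ⇒  (a,b)_2 = -1.
Ram(-11, 66) = {2, 11}; no ℚ_2-point on the conic.

[2, 11]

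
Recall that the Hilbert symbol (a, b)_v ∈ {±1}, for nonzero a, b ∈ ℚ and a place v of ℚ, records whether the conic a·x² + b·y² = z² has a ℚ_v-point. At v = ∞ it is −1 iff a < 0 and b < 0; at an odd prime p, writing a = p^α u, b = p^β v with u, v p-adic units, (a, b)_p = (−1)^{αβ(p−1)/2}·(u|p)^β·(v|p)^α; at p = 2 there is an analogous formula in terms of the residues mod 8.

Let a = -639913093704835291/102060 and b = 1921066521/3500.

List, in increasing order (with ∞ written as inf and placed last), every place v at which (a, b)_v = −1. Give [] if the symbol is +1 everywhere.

[2, 11]

Mod squares: a ≡ -15785, b ≡ 805035. Check v ∈ {∞, 2, 3, 5, 7, 11, 17, 41}.
v=7: a=7^-1·(≡5), b=7^-1·(≡1) mod 7; (5|7)=-1, (1|7)=+1; (−1)^{-1·-1·3}·(-1)^-1·(+1)^-1 = +1.
v=∞: -15785 < 0 and 805035 > 0  ⇒  (a,b)_∞ = +1.
v=41: a=41^3·(≡32), b=41^1·(≡2) mod 41; (32|41)=+1, (2|41)=+1; (−1)^{3·1·20}·(+1)^1·(+1)^3 = +1.
v=2: v_2(a)=-2, v_2(b)=-2; units ≡ 7, 3 (mod 8); ε·ε+αω+βω = 1·1+-2·1+-2·0 ≡ 1  ⇒  (a,b)_2 = -1.
v=17: a=17^8·(≡4), b=17^5·(≡12) mod 17; (4|17)=+1, (12|17)=-1; (−1)^{8·5·8}·(+1)^5·(-1)^8 = +1.
v=11: a=11^3·(≡10), b=11^1·(≡10) mod 11; (10|11)=-1, (10|11)=-1; (−1)^{3·1·5}·(-1)^1·(-1)^3 = -1.
v=3: a=3^-6·(≡1), b=3^1·(≡1) mod 3; (1|3)=+1, (1|3)=+1; (−1)^{-6·1·1}·(+1)^1·(+1)^-6 = +1.
v=5: a=5^-1·(≡2), b=5^-3·(≡2) mod 5; (2|5)=-1, (2|5)=-1; (−1)^{-1·-3·2}·(-1)^-3·(-1)^-1 = +1.
|Ram(-15785, 805035)| = 2, even; anisotropic at {2, 11}.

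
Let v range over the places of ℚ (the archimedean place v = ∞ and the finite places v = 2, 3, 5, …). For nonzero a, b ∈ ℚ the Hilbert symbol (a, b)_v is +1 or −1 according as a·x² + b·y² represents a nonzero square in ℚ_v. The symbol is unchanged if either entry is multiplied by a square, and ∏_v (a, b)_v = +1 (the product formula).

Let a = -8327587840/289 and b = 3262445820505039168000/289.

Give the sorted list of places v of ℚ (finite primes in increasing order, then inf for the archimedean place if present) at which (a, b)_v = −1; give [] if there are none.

[2, 5]

(a, b) ≡ (-67210, 130) mod (ℚ^×)²; places V = {2, 5, 7, 11, 13, 17, 47, ∞}.
(a,b)_13: α=1, u≡10; β=3, v≡9 (mod 13); (10|13)=+1, (9|13)=+1; sign (−1)^0·+1^3·+1^1 = +1.
(a,b)_47: α=1, u≡6; β=2, v≡12 (mod 47); (6|47)=+1, (12|47)=+1; sign (−1)^0·+1^2·+1^1 = +1.
(a,b)_5: α=1, u≡3; β=3, v≡1 (mod 5); (3|5)=-1, (1|5)=+1; sign (−1)^0·-1^3·+1^1 = -1.
(a,b)_2: α=11, β=9; u≡3, v≡1 (mod 8); ε(u)ε(v)=1·0, αω(v)=11·0, βω(u)=9·1; sum ≡ 1  ⇒  -1.
(a,b)_7: α=0, u≡1; β=2, v≡4 (mod 7); (1|7)=+1, (4|7)=+1; sign (−1)^0·+1^2·+1^0 = +1.
(a,b)_11: α=3, u≡2; β=8, v≡9 (mod 11); (2|11)=-1, (9|11)=+1; sign (−1)^0·-1^8·+1^3 = +1.
(a,b)_17: α=-2, u≡13; β=-2, v≡6 (mod 17); (13|17)=+1, (6|17)=-1; sign (−1)^0·+1^-2·-1^-2 = +1.
(a,b)_∞: sgn(-67210)=−, sgn(130)=+, so +1.
Ram(-67210, 130) = {2, 5}; no ℚ_2-point on the conic.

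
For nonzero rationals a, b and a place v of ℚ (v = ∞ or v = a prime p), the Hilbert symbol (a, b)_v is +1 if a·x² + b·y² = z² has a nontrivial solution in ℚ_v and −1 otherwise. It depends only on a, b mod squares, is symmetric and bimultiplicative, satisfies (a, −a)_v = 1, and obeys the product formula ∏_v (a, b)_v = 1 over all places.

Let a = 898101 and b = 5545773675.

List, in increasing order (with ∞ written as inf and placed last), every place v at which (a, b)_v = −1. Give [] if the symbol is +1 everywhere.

[3, 29]

Mod squares: a ≡ 99789, b ≡ 24647883. Check v ∈ {∞, 2, 3, 5, 13, 19, 29, 31, 37}.
v=19: a=19^0·(≡9), b=19^1·(≡18) mod 19; (9|19)=+1, (18|19)=-1; (−1)^{0·1·9}·(+1)^1·(-1)^0 = +1.
v=13: a=13^0·(≡9), b=13^1·(≡11) mod 13; (9|13)=+1, (11|13)=-1; (−1)^{0·1·6}·(+1)^1·(-1)^0 = +1.
v=37: a=37^1·(≡1), b=37^1·(≡33) mod 37; (1|37)=+1, (33|37)=+1; (−1)^{1·1·18}·(+1)^1·(+1)^1 = +1.
v=5: a=5^0·(≡1), b=5^2·(≡2) mod 5; (1|5)=+1, (2|5)=-1; (−1)^{0·2·2}·(+1)^2·(-1)^0 = +1.
v=∞: 99789 > 0 and 24647883 > 0  ⇒  (a,b)_∞ = +1.
v=3: a=3^3·(≡2), b=3^3·(≡2) mod 3; (2|3)=-1, (2|3)=-1; (−1)^{3·3·1}·(-1)^3·(-1)^3 = -1.
v=29: a=29^1·(≡26), b=29^1·(≡6) mod 29; (26|29)=-1, (6|29)=+1; (−1)^{1·1·14}·(-1)^1·(+1)^1 = -1.
v=31: a=31^1·(≡17), b=31^1·(≡9) mod 31; (17|31)=-1, (9|31)=+1; (−1)^{1·1·15}·(-1)^1·(+1)^1 = +1.
v=2: v_2(a)=0, v_2(b)=0; units ≡ 5, 3 (mod 8); ε·ε+αω+βω = 0·1+0·1+0·1 ≡ 0  ⇒  (a,b)_2 = +1.
|Ram(99789, 24647883)| = 2, even; anisotropic at {3, 29}.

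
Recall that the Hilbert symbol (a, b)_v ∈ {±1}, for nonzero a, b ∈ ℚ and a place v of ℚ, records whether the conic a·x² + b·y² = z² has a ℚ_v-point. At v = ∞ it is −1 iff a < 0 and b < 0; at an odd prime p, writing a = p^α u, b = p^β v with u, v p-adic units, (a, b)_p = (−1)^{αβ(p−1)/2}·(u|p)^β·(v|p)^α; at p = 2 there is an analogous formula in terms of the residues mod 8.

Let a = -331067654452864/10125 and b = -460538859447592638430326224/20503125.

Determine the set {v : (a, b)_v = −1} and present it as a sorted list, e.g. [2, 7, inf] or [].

[2, 31, 37, inf]

(a, b) ≡ (-6319970, -3145) mod (ℚ^×)²; places V = {2, 3, 5, 7, 11, 17, 19, 29, 31, 37, ∞}.
(a,b)_19: α=1, u≡18; β=0, v≡17 (mod 19); (18|19)=-1, (17|19)=+1; sign (−1)^0·-1^0·+1^1 = +1.
(a,b)_11: α=0, u≡9; β=2, v≡4 (mod 11); (9|11)=+1, (4|11)=+1; sign (−1)^0·+1^2·+1^0 = +1.
(a,b)_17: α=4, u≡9; β=9, v≡9 (mod 17); (9|17)=+1, (9|17)=+1; sign (−1)^0·+1^9·+1^4 = +1.
(a,b)_7: α=2, u≡4; β=2, v≡6 (mod 7); (4|7)=+1, (6|7)=-1; sign (−1)^0·+1^2·-1^2 = +1.
(a,b)_∞: sgn(-6319970)=−, sgn(-3145)=−, so -1.
(a,b)_31: α=1, u≡3; β=2, v≡15 (mod 31); (3|31)=-1, (15|31)=-1; sign (−1)^0·-1^2·-1^1 = -1.
(a,b)_37: α=1, u≡31; β=3, v≡36 (mod 37); (31|37)=-1, (36|37)=+1; sign (−1)^0·-1^3·+1^1 = -1.
(a,b)_3: α=-4, u≡1; β=-8, v≡2 (mod 3); (1|3)=+1, (2|3)=-1; sign (−1)^0·+1^-8·-1^-4 = +1.
(a,b)_2: α=7, β=4; u≡7, v≡7 (mod 8); ε(u)ε(v)=1·1, αω(v)=7·0, βω(u)=4·0; sum ≡ 1  ⇒  -1.
(a,b)_5: α=-3, u≡1; β=-5, v≡1 (mod 5); (1|5)=+1, (1|5)=+1; sign (−1)^0·+1^-5·+1^-3 = +1.
(a,b)_29: α=1, u≡1; β=2, v≡4 (mod 29); (1|29)=+1, (4|29)=+1; sign (−1)^0·+1^2·+1^1 = +1.
(-6319970, -3145 / ℚ) ramifies at {2, 31, 37, ∞}: a division algebra.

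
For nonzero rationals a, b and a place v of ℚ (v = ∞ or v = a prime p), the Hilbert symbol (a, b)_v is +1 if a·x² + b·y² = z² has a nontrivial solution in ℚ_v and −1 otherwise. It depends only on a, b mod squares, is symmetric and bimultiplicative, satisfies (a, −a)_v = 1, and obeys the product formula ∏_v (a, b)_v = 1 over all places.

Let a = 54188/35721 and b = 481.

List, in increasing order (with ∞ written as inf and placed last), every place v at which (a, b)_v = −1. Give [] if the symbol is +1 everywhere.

[23, 37]

Mod squares: a ≡ 13547, b ≡ 481. Check v ∈ {∞, 2, 3, 7, 13, 19, 23, 31, 37}.
v=13: a=13^0·(≡3), b=13^1·(≡11) mod 13; (3|13)=+1, (11|13)=-1; (−1)^{0·1·6}·(+1)^1·(-1)^0 = +1.
v=3: a=3^-6·(≡2), b=3^0·(≡1) mod 3; (2|3)=-1, (1|3)=+1; (−1)^{-6·0·1}·(-1)^0·(+1)^-6 = +1.
v=7: a=7^-2·(≡1), b=7^0·(≡5) mod 7; (1|7)=+1, (5|7)=-1; (−1)^{-2·0·3}·(+1)^0·(-1)^-2 = +1.
v=∞: 13547 > 0 and 481 > 0  ⇒  (a,b)_∞ = +1.
v=2: v_2(a)=2, v_2(b)=0; units ≡ 3, 1 (mod 8); ε·ε+αω+βω = 1·0+2·0+0·1 ≡ 0  ⇒  (a,b)_2 = +1.
v=19: a=19^1·(≡2), b=19^0·(≡6) mod 19; (2|19)=-1, (6|19)=+1; (−1)^{1·0·9}·(-1)^0·(+1)^1 = +1.
v=37: a=37^0·(≡29), b=37^1·(≡13) mod 37; (29|37)=-1, (13|37)=-1; (−1)^{0·1·18}·(-1)^1·(-1)^0 = -1.
v=23: a=23^1·(≡5), b=23^0·(≡21) mod 23; (5|23)=-1, (21|23)=-1; (−1)^{1·0·11}·(-1)^0·(-1)^1 = -1.
v=31: a=31^1·(≡22), b=31^0·(≡16) mod 31; (22|31)=-1, (16|31)=+1; (−1)^{1·0·15}·(-1)^0·(+1)^1 = +1.
Ram(13547, 481) = {23, 37}; no ℚ_23-point on the conic.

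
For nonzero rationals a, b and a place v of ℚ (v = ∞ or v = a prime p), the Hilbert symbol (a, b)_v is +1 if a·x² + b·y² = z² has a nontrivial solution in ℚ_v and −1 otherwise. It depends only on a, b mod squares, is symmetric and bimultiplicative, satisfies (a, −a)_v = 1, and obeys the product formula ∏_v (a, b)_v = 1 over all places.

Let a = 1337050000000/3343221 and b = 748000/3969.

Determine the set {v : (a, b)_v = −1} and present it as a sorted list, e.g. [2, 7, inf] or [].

Mod squares: a ≡ 9282, b ≡ 1870. Check v ∈ {∞, 2, 3, 5, 7, 11, 13, 17, 19}.
v=11: a=11^2·(≡3), b=11^1·(≡1) mod 11; (3|11)=+1, (1|11)=+1; (−1)^{2·1·5}·(+1)^1·(+1)^2 = +1.
v=∞: 9282 > 0 and 1870 > 0  ⇒  (a,b)_∞ = +1.
v=2: v_2(a)=7, v_2(b)=5; units ≡ 1, 7 (mod 8); ε·ε+αω+βω = 0·1+7·0+5·0 ≡ 0  ⇒  (a,b)_2 = +1.
v=3: a=3^-3·(≡1), b=3^-4·(≡1) mod 3; (1|3)=+1, (1|3)=+1; (−1)^{-3·-4·1}·(+1)^-4·(+1)^-3 = +1.
v=17: a=17^1·(≡4), b=17^1·(≡9) mod 17; (4|17)=+1, (9|17)=+1; (−1)^{1·1·8}·(+1)^1·(+1)^1 = +1.
v=5: a=5^8·(≡3), b=5^3·(≡1) mod 5; (3|5)=-1, (1|5)=+1; (−1)^{8·3·2}·(-1)^3·(+1)^8 = -1.
v=7: a=7^-3·(≡5), b=7^-2·(≡2) mod 7; (5|7)=-1, (2|7)=+1; (−1)^{-3·-2·3}·(-1)^-2·(+1)^-3 = +1.
v=19: a=19^-2·(≡18), b=19^0·(≡15) mod 19; (18|19)=-1, (15|19)=-1; (−1)^{-2·0·9}·(-1)^0·(-1)^-2 = +1.
v=13: a=13^1·(≡3), b=13^0·(≡8) mod 13; (3|13)=+1, (8|13)=-1; (−1)^{1·0·6}·(+1)^0·(-1)^1 = -1.
Ram(9282, 1870) = {5, 13}; no ℚ_5-point on the conic.

[5, 13]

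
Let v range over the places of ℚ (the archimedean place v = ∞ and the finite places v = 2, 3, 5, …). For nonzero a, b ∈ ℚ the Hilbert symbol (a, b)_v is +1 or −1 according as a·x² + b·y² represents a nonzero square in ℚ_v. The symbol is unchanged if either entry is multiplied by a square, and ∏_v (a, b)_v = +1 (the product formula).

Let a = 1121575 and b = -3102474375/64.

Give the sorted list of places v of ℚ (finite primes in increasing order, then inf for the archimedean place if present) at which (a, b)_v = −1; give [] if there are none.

[17, 29]

Mod squares: a ≡ 44863, b ≡ -551551. Check v ∈ {∞, 2, 3, 5, 7, 11, 13, 17, 19, 29}.
v=13: a=13^1·(≡7), b=13^1·(≡7) mod 13; (7|13)=-1, (7|13)=-1; (−1)^{1·1·6}·(-1)^1·(-1)^1 = +1.
v=19: a=19^0·(≡5), b=19^1·(≡14) mod 19; (5|19)=+1, (14|19)=-1; (−1)^{0·1·9}·(+1)^1·(-1)^0 = +1.
v=3: a=3^0·(≡1), b=3^2·(≡2) mod 3; (1|3)=+1, (2|3)=-1; (−1)^{0·2·1}·(+1)^2·(-1)^0 = +1.
v=2: v_2(a)=0, v_2(b)=-6; units ≡ 7, 1 (mod 8); ε·ε+αω+βω = 1·0+0·0+-6·0 ≡ 0  ⇒  (a,b)_2 = +1.
v=29: a=29^1·(≡18), b=29^1·(≡4) mod 29; (18|29)=-1, (4|29)=+1; (−1)^{1·1·14}·(-1)^1·(+1)^1 = -1.
v=5: a=5^2·(≡3), b=5^4·(≡4) mod 5; (3|5)=-1, (4|5)=+1; (−1)^{2·4·2}·(-1)^4·(+1)^2 = +1.
v=∞: 44863 > 0 and -551551 < 0  ⇒  (a,b)_∞ = +1.
v=17: a=17^1·(≡15), b=17^0·(≡7) mod 17; (15|17)=+1, (7|17)=-1; (−1)^{1·0·8}·(+1)^0·(-1)^1 = -1.
v=11: a=11^0·(≡4), b=11^1·(≡6) mod 11; (4|11)=+1, (6|11)=-1; (−1)^{0·1·5}·(+1)^1·(-1)^0 = +1.
v=7: a=7^1·(≡2), b=7^1·(≡3) mod 7; (2|7)=+1, (3|7)=-1; (−1)^{1·1·3}·(+1)^1·(-1)^1 = +1.
(44863, -551551 / ℚ) ramifies at {17, 29}: a division algebra.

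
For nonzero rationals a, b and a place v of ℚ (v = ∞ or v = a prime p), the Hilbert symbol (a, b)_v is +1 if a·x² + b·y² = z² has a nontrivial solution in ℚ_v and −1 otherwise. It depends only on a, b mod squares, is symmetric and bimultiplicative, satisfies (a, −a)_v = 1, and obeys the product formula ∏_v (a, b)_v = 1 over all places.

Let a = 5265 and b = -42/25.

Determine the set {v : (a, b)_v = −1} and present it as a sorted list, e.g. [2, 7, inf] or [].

(a, b) ≡ (65, -42) mod (ℚ^×)²; places V = {2, 3, 5, 7, 13, ∞}.
(a,b)_7: α=0, u≡1; β=1, v≡2 (mod 7); (1|7)=+1, (2|7)=+1; sign (−1)^0·+1^1·+1^0 = +1.
(a,b)_5: α=1, u≡3; β=-2, v≡3 (mod 5); (3|5)=-1, (3|5)=-1; sign (−1)^0·-1^-2·-1^1 = -1.
(a,b)_∞: sgn(65)=+, sgn(-42)=−, so +1.
(a,b)_13: α=1, u≡2; β=0, v≡3 (mod 13); (2|13)=-1, (3|13)=+1; sign (−1)^0·-1^0·+1^1 = +1.
(a,b)_3: α=4, u≡2; β=1, v≡1 (mod 3); (2|3)=-1, (1|3)=+1; sign (−1)^0·-1^1·+1^4 = -1.
(a,b)_2: α=0, β=1; u≡1, v≡3 (mod 8); ε(u)ε(v)=0·1, αω(v)=0·1, βω(u)=1·0; sum ≡ 0  ⇒  +1.
|Ram(65, -42)| = 2, even; anisotropic at {3, 5}.

[3, 5]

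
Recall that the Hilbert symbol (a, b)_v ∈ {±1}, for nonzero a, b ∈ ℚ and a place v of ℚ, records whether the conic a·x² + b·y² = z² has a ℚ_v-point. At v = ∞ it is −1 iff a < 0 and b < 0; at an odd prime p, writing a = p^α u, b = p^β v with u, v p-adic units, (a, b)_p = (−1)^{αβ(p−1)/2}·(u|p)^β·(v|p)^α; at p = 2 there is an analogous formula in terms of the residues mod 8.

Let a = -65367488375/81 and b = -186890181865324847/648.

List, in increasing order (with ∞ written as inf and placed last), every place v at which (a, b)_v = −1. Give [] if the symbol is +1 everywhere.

(a, b) ≡ (-147815, -1054) mod (ℚ^×)²; places V = {2, 3, 5, 7, 13, 17, 19, 31, 37, 47, ∞}.
(a,b)_47: α=1, u≡3; β=2, v≡4 (mod 47); (3|47)=+1, (4|47)=+1; sign (−1)^0·+1^2·+1^1 = +1.
(a,b)_17: α=1, u≡8; β=3, v≡3 (mod 17); (8|17)=+1, (3|17)=-1; sign (−1)^0·+1^3·-1^1 = -1.
(a,b)_19: α=2, u≡9; β=0, v≡3 (mod 19); (9|19)=+1, (3|19)=-1; sign (−1)^0·+1^0·-1^2 = +1.
(a,b)_13: α=0, u≡2; β=2, v≡12 (mod 13); (2|13)=-1, (12|13)=+1; sign (−1)^0·-1^2·+1^0 = +1.
(a,b)_3: α=-4, u≡1; β=-4, v≡2 (mod 3); (1|3)=+1, (2|3)=-1; sign (−1)^0·+1^-4·-1^-4 = +1.
(a,b)_∞: sgn(-147815)=−, sgn(-1054)=−, so -1.
(a,b)_37: α=1, u≡16; β=2, v≡22 (mod 37); (16|37)=+1, (22|37)=-1; sign (−1)^0·+1^2·-1^1 = -1.
(a,b)_2: α=0, β=-3; u≡1, v≡1 (mod 8); ε(u)ε(v)=0·0, αω(v)=0·0, βω(u)=-3·0; sum ≡ 0  ⇒  +1.
(a,b)_5: α=3, u≡3; β=0, v≡1 (mod 5); (3|5)=-1, (1|5)=+1; sign (−1)^0·-1^0·+1^3 = +1.
(a,b)_7: α=2, u≡2; β=4, v≡5 (mod 7); (2|7)=+1, (5|7)=-1; sign (−1)^0·+1^4·-1^2 = +1.
(a,b)_31: α=0, u≡11; β=1, v≡16 (mod 31); (11|31)=-1, (16|31)=+1; sign (−1)^0·-1^1·+1^0 = -1.
|Ram(-147815, -1054)| = 4, even; anisotropic at {17, 31, 37, ∞}.

[17, 31, 37, inf]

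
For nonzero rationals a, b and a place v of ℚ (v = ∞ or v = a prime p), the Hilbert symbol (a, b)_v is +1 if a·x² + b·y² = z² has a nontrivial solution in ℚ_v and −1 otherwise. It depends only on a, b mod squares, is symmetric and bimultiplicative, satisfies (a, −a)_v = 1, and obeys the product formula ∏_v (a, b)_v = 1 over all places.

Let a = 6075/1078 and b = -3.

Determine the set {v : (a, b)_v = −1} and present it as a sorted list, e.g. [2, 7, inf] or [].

[2, 11]

(a, b) ≡ (66, -3) mod (ℚ^×)²; places V = {2, 3, 5, 7, 11, ∞}.
(a,b)_2: α=-1, β=0; u≡1, v≡5 (mod 8); ε(u)ε(v)=0·0, αω(v)=-1·1, βω(u)=0·0; sum ≡ 1  ⇒  -1.
(a,b)_5: α=2, u≡1; β=0, v≡2 (mod 5); (1|5)=+1, (2|5)=-1; sign (−1)^0·+1^0·-1^2 = +1.
(a,b)_3: α=5, u≡1; β=1, v≡2 (mod 3); (1|3)=+1, (2|3)=-1; sign (−1)^1·+1^1·-1^5 = +1.
(a,b)_∞: sgn(66)=+, sgn(-3)=−, so +1.
(a,b)_11: α=-1, u≡8; β=0, v≡8 (mod 11); (8|11)=-1, (8|11)=-1; sign (−1)^0·-1^0·-1^-1 = -1.
(a,b)_7: α=-2, u≡6; β=0, v≡4 (mod 7); (6|7)=-1, (4|7)=+1; sign (−1)^0·-1^0·+1^-2 = +1.
(66, -3 / ℚ) ramifies at {2, 11}: a division algebra.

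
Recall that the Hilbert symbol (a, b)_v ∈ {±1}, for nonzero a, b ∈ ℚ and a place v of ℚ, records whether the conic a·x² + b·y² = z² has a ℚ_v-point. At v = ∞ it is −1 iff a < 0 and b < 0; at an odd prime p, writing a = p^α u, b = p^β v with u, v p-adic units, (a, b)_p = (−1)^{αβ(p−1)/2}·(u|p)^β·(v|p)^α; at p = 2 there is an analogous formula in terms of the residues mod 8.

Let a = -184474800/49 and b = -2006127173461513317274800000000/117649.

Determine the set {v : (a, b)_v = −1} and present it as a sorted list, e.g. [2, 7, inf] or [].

[19, 29, 31, inf]

Mod squares: a ≡ -51243, b ≡ -806403. Check v ∈ {∞, 2, 3, 5, 7, 13, 19, 23, 29, 31}.
v=5: a=5^2·(≡2), b=5^8·(≡3) mod 5; (2|5)=-1, (3|5)=-1; (−1)^{2·8·2}·(-1)^8·(-1)^2 = +1.
v=2: v_2(a)=4, v_2(b)=10; units ≡ 5, 5 (mod 8); ε·ε+αω+βω = 0·0+4·1+10·1 ≡ 0  ⇒  (a,b)_2 = +1.
v=∞: -51243 < 0 and -806403 < 0  ⇒  (a,b)_∞ = -1.
v=13: a=13^0·(≡1), b=13^1·(≡8) mod 13; (1|13)=+1, (8|13)=-1; (−1)^{0·1·6}·(+1)^1·(-1)^0 = +1.
v=23: a=23^0·(≡4), b=23^1·(≡20) mod 23; (4|23)=+1, (20|23)=-1; (−1)^{0·1·11}·(+1)^1·(-1)^0 = +1.
v=29: a=29^1·(≡12), b=29^3·(≡24) mod 29; (12|29)=-1, (24|29)=+1; (−1)^{1·3·14}·(-1)^3·(+1)^1 = -1.
v=19: a=19^1·(≡6), b=19^4·(≡12) mod 19; (6|19)=+1, (12|19)=-1; (−1)^{1·4·9}·(+1)^4·(-1)^1 = -1.
v=7: a=7^-2·(≡1), b=7^-6·(≡1) mod 7; (1|7)=+1, (1|7)=+1; (−1)^{-2·-6·3}·(+1)^-6·(+1)^-2 = +1.
v=31: a=31^1·(≡15), b=31^3·(≡29) mod 31; (15|31)=-1, (29|31)=-1; (−1)^{1·3·15}·(-1)^3·(-1)^1 = -1.
v=3: a=3^3·(≡1), b=3^11·(≡2) mod 3; (1|3)=+1, (2|3)=-1; (−1)^{3·11·1}·(+1)^11·(-1)^3 = +1.
|Ram(-51243, -806403)| = 4, even; anisotropic at {19, 29, 31, ∞}.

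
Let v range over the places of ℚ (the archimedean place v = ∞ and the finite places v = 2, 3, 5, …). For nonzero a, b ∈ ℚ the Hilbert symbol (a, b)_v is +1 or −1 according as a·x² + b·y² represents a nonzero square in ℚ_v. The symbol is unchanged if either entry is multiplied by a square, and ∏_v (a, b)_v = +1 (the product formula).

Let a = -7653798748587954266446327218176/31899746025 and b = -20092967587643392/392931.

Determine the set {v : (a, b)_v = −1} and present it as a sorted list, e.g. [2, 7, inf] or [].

Mod squares: a ≡ -448514, b ≡ -262922. Check v ∈ {∞, 2, 3, 5, 7, 11, 13, 17, 19, 29, 37}.
v=3: a=3^-12·(≡1), b=3^-6·(≡1) mod 3; (1|3)=+1, (1|3)=+1; (−1)^{-12·-6·1}·(+1)^-6·(+1)^-12 = +1.
v=19: a=19^5·(≡11), b=19^3·(≡8) mod 19; (11|19)=+1, (8|19)=-1; (−1)^{5·3·9}·(+1)^3·(-1)^5 = +1.
v=5: a=5^-2·(≡4), b=5^0·(≡3) mod 5; (4|5)=+1, (3|5)=-1; (−1)^{-2·0·2}·(+1)^0·(-1)^-2 = +1.
v=2: v_2(a)=15, v_2(b)=15; units ≡ 7, 3 (mod 8); ε·ε+αω+βω = 1·1+15·1+15·0 ≡ 0  ⇒  (a,b)_2 = +1.
v=17: a=17^2·(≡14), b=17^1·(≡13) mod 17; (14|17)=-1, (13|17)=+1; (−1)^{2·1·8}·(-1)^1·(+1)^2 = -1.
v=7: a=7^-4·(≡1), b=7^-2·(≡5) mod 7; (1|7)=+1, (5|7)=-1; (−1)^{-4·-2·3}·(+1)^-2·(-1)^-4 = +1.
v=∞: -448514 < 0 and -262922 < 0  ⇒  (a,b)_∞ = -1.
v=13: a=13^4·(≡1), b=13^2·(≡1) mod 13; (1|13)=+1, (1|13)=+1; (−1)^{4·2·6}·(+1)^2·(+1)^4 = +1.
v=37: a=37^3·(≡5), b=37^1·(≡22) mod 37; (5|37)=-1, (22|37)=-1; (−1)^{3·1·18}·(-1)^1·(-1)^3 = +1.
v=29: a=29^5·(≡28), b=29^2·(≡19) mod 29; (28|29)=+1, (19|29)=-1; (−1)^{5·2·14}·(+1)^2·(-1)^5 = -1.
v=11: a=11^1·(≡9), b=11^-1·(≡5) mod 11; (9|11)=+1, (5|11)=+1; (−1)^{1·-1·5}·(+1)^-1·(+1)^1 = -1.
Ram(-448514, -262922) = {11, 17, 29, ∞}; no ℚ_11-point on the conic.

[11, 17, 29, inf]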